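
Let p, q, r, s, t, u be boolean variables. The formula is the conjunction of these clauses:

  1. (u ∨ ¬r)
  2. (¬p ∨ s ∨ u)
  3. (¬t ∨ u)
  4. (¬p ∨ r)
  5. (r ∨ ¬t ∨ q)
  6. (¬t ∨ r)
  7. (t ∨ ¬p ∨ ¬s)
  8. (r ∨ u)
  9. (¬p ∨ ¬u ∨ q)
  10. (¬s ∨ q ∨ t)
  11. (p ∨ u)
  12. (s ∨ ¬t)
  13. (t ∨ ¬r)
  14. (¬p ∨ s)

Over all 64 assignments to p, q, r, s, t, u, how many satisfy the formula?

6

Satisfying assignments:
  p=F q=F r=F s=F t=F u=T
  p=F q=F r=T s=T t=T u=T
  p=F q=T r=F s=F t=F u=T
  p=F q=T r=F s=T t=F u=T
  p=F q=T r=T s=T t=T u=T
  p=T q=T r=T s=T t=T u=T
That's 6 in total.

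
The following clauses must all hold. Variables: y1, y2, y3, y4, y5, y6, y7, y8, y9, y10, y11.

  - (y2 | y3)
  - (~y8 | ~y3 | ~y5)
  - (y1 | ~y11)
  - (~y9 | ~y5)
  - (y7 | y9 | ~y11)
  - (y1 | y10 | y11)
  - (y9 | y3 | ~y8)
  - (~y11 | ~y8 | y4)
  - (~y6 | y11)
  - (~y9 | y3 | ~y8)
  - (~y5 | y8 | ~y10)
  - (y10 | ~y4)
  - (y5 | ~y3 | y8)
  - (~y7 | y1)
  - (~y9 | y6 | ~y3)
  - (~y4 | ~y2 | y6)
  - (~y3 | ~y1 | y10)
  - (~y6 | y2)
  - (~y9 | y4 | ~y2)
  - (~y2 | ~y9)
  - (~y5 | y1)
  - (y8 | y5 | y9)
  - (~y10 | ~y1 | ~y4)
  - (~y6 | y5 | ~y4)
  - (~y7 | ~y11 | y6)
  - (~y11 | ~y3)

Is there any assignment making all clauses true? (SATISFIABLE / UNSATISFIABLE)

Set y1 = True and propagate.
Branch on y2: take y2 = True.
  then y9 is forced to False.
Branch on y3: take y3 = False.
  then y8 is forced to False.
  then y5 is forced to True.
  then y10 is forced to False.
  then y4 is forced to False.
The remaining clauses are satisfied by y6 = True, y7 = True, y11 = True.
Every clause has at least one true literal under this assignment.
So y1 = True  y2 = True  y3 = False  y4 = False  y5 = True  y6 = True  y7 = True  y8 = False  y9 = False  y10 = False  y11 = True is a satisfying assignment.

SATISFIABLE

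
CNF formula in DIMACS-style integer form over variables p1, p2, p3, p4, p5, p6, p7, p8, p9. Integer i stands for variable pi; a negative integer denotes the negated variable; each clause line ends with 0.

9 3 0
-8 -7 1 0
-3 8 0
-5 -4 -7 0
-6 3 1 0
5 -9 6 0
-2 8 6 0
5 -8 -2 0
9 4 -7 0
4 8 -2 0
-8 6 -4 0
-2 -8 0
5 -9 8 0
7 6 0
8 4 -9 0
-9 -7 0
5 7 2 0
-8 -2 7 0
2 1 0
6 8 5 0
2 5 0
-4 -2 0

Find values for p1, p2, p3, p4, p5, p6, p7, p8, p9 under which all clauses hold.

Pure literal: p1 appears only positively; assign p1 = True.
Set p2 = False and propagate.
  then p5 is forced to True.
For the remaining variables, p3 = False, p4 = True, p6 = True, p7 = False, p8 = True, p9 = True works.
Check each clause:
  1. (p3 | p9) — p9 is true.
  2. (~p8 | p1 | ~p7) — p1 is true.
  3. (~p3 | p8) — p8 is true.
  4. (~p4 | ~p5 | ~p7) — ~p7 is true.
  5. (p1 | ~p6 | p3) — p1 is true.
  6. (p6 | ~p9 | p5) — p5 is true.
  7. (~p2 | p8 | p6) — p8 is true.
  8. (~p8 | p5 | ~p2) — p5 is true.
  9. (p4 | p9 | ~p7) — ~p7 is true.
  10. (p8 | ~p2 | p4) — p8 is true.
  11. (~p4 | p6 | ~p8) — p6 is true.
  12. (~p8 | ~p2) — ~p2 is true.
  13. (~p9 | p8 | p5) — p8 is true.
  14. (p7 | p6) — p6 is true.
  15. (p4 | ~p9 | p8) — p8 is true.
  16. (~p7 | ~p9) — ~p7 is true.
  17. (p5 | p2 | p7) — p5 is true.
  18. (~p2 | p7 | ~p8) — ~p2 is true.
  19. (p2 | p1) — p1 is true.
  20. (p5 | p8 | p6) — p8 is true.
  21. (p5 | p2) — p5 is true.
  22. (~p2 | ~p4) — ~p2 is true.

p1 = T, p2 = F, p3 = F, p4 = T, p5 = T, p6 = T, p7 = F, p8 = T, p9 = T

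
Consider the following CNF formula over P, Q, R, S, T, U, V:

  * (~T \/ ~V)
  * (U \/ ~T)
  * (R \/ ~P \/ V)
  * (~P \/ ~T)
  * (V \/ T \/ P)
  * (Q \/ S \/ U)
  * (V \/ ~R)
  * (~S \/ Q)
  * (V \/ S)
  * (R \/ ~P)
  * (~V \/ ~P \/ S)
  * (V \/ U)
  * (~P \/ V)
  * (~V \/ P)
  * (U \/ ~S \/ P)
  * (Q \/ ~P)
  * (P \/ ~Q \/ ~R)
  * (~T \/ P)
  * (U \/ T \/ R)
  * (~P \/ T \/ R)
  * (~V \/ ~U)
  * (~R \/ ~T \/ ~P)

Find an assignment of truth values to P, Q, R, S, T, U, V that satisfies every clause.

P = T, Q = T, R = T, S = T, T = F, U = F, V = T

Check each clause:
  1. (~T \/ ~V) — ~T is true.
  2. (U \/ ~T) — ~T is true.
  3. (~P \/ R \/ V) — R is true.
  4. (~P \/ ~T) — ~T is true.
  5. (V \/ P \/ T) — P is true.
  6. (Q \/ U \/ S) — Q is true.
  7. (V \/ ~R) — V is true.
  8. (~S \/ Q) — Q is true.
  9. (V \/ S) — S is true.
  10. (R \/ ~P) — R is true.
  11. (~V \/ S \/ ~P) — S is true.
  12. (U \/ V) — V is true.
  13. (~P \/ V) — V is true.
  14. (P \/ ~V) — P is true.
  15. (P \/ U \/ ~S) — P is true.
  16. (~P \/ Q) — Q is true.
  17. (~R \/ P \/ ~Q) — P is true.
  18. (~T \/ P) — P is true.
  19. (R \/ T \/ U) — R is true.
  20. (R \/ ~P \/ T) — R is true.
  21. (~V \/ ~U) — ~U is true.
  22. (~P \/ ~T \/ ~R) — ~T is true.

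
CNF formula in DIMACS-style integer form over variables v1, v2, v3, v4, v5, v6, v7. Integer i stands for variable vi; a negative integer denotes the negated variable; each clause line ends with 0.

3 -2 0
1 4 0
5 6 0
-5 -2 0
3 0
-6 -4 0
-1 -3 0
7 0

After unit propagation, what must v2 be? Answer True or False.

Unit clause (v3) sets v3 = True.
From (~v3 \/ ~v1) and v3 = True: v1 = False.
In (v1 \/ v4), v1 is now false; v4 must hold, so v4 = True.
From (~v4 \/ ~v6) and v4 = True: v6 = False.
From (v5 \/ v6) and v6 = False: v5 = True.
In (~v2 \/ ~v5), ~v5 is now false; ~v2 must hold, so v2 = False.

False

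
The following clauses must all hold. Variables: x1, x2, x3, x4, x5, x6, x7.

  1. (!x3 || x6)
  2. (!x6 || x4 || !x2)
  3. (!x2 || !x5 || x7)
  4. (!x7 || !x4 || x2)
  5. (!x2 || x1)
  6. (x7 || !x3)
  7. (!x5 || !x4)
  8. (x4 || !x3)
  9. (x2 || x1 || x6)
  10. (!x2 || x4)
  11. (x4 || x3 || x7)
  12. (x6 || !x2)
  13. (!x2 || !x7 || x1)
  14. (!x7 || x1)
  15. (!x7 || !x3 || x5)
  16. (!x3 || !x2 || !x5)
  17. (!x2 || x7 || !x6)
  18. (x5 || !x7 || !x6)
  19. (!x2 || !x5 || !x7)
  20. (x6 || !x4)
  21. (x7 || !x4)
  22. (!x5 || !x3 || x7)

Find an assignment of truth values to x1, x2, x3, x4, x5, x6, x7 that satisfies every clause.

x1=True  x2=False  x3=False  x4=False  x5=True  x6=False  x7=True

x1 occurs only positively in the remaining clauses — set x1 = True.
Branch on x2: take x2 = False.
Set x3 = False and propagate.
For the remaining variables, x4 = False, x5 = True, x6 = False, x7 = True works.
Every clause has at least one true literal under this assignment.
Check each clause:
  1. (x6 || !x3) — !x3 is true.
  2. (!x6 || x4 || !x2) — !x6 is true.
  3. (!x2 || x7 || !x5) — !x2 is true.
  4. (x2 || !x4 || !x7) — !x4 is true.
  5. (x1 || !x2) — x1 is true.
  6. (!x3 || x7) — !x3 is true.
  7. (!x4 || !x5) — !x4 is true.
  8. (!x3 || x4) — !x3 is true.
  9. (x6 || x2 || x1) — x1 is true.
  10. (x4 || !x2) — !x2 is true.
  11. (x7 || x3 || x4) — x7 is true.
  12. (x6 || !x2) — !x2 is true.
  13. (x1 || !x2 || !x7) — x1 is true.
  14. (!x7 || x1) — x1 is true.
  15. (!x7 || x5 || !x3) — !x3 is true.
  16. (!x5 || !x3 || !x2) — !x3 is true.
  17. (x7 || !x6 || !x2) — !x6 is true.
  18. (!x7 || !x6 || x5) — !x6 is true.
  19. (!x7 || !x2 || !x5) — !x2 is true.
  20. (x6 || !x4) — !x4 is true.
  21. (x7 || !x4) — !x4 is true.
  22. (!x5 || !x3 || x7) — !x3 is true.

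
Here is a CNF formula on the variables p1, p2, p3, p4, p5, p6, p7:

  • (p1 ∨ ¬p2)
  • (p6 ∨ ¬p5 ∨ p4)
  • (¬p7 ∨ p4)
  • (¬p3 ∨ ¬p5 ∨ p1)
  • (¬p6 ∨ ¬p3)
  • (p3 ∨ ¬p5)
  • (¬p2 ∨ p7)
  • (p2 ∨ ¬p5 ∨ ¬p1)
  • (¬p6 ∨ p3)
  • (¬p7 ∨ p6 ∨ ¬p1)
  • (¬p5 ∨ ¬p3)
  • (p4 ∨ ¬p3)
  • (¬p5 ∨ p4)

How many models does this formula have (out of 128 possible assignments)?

Case analysis on p3 and p5:
  p3=T, p5=T: a clause becomes empty — 0.
  p3=T, p5=F: remaining (p1,p2,p4,p6,p7) ∈ {(F,F,T,F,F); (F,F,T,F,T); (T,F,T,F,F)} — 3.
  p3=F, p5=T: a clause becomes empty — 0.
  p3=F, p5=F: 5 of the 32 assignments to (p1,p2,p4,p6,p7) work.
Total: 0 + 3 + 0 + 5 = 8.

8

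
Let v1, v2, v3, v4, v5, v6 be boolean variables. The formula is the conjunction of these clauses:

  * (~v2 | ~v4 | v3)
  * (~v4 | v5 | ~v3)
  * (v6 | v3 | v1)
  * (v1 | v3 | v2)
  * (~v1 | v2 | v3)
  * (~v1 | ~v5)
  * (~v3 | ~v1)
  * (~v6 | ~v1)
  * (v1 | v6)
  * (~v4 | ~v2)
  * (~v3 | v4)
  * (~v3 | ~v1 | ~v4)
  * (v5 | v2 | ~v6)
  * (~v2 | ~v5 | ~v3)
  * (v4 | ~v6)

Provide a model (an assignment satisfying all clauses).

Branch on v1: take v1 = True.
  then v5 is forced to False.
  then v3 is forced to False.
  then v2 is forced to True.
  then v4 is forced to False.
  then v6 is forced to False.
Check each clause:
  1. (~v2 | v3 | ~v4) — ~v4 is true.
  2. (v5 | ~v4 | ~v3) — ~v3 is true.
  3. (v3 | v1 | v6) — v1 is true.
  4. (v3 | v1 | v2) — v1 is true.
  5. (v2 | v3 | ~v1) — v2 is true.
  6. (~v5 | ~v1) — ~v5 is true.
  7. (~v3 | ~v1) — ~v3 is true.
  8. (~v6 | ~v1) — ~v6 is true.
  9. (v6 | v1) — v1 is true.
  10. (~v4 | ~v2) — ~v4 is true.
  11. (v4 | ~v3) — ~v3 is true.
  12. (~v1 | ~v4 | ~v3) — ~v4 is true.
  13. (~v6 | v2 | v5) — ~v6 is true.
  14. (~v2 | ~v5 | ~v3) — ~v5 is true.
  15. (~v6 | v4) — ~v6 is true.

v1=True, v2=True, v3=False, v4=False, v5=False, v6=False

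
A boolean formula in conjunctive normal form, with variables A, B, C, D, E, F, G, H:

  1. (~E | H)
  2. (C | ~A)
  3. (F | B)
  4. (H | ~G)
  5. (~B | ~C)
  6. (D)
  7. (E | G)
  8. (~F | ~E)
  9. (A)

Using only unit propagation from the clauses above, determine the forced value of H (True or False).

(D) is a unit clause: D = True.
(A) stands alone — A = True.
(C | ~A): since A = True, the clause reduces to (C). C = True.
(~C | ~B): since C = True, the clause reduces to (~B). B = False.
(F | B) with B = False leaves only F, so F = True.
In (~F | ~E), ~F is now false; ~E must hold, so E = False.
In (G | E), E is now false; G must hold, so G = True.
In (~G | H), ~G is now false; H must hold, so H = True.

True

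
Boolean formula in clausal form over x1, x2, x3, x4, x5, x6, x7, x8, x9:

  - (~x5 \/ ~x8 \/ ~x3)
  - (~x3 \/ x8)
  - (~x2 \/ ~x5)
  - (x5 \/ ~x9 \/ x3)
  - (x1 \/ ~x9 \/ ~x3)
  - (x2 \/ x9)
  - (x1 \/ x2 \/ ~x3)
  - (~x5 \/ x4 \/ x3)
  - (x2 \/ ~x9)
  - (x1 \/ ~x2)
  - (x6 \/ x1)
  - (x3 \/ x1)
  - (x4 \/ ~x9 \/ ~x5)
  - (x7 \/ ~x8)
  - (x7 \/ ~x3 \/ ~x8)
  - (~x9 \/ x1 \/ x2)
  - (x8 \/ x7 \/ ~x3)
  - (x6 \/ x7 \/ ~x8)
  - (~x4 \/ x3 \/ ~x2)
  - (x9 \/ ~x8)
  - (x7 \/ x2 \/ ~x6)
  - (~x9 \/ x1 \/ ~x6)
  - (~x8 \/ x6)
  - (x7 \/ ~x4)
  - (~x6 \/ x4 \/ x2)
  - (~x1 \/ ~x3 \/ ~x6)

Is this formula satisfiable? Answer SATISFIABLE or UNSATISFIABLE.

Set x1 = True and propagate.
Branch on x2: take x2 = True.
  then x5 is forced to False.
The remaining clauses are satisfied by x3 = False, x4 = False, x6 = False, x7 = False, x8 = False, x9 = False.
So x1=True, x2=True, x3=False, x4=False, x5=False, x6=False, x7=False, x8=False, x9=False is a satisfying assignment.

SATISFIABLE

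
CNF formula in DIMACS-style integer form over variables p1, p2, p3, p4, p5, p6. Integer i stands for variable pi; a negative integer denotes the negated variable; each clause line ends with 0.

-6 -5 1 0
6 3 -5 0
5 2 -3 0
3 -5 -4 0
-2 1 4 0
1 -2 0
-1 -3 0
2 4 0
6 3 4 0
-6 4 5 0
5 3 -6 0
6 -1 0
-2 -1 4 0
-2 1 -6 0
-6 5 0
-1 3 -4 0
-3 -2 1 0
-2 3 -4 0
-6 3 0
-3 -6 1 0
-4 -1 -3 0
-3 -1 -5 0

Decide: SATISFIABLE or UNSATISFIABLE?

SATISFIABLE

Try p1 = False.
  then p2 is forced to False.
  then p4 is forced to True.
Set p3 = False and propagate.
  then p5 is forced to False.
  then p6 is forced to False.
Every clause has at least one true literal under this assignment.
So p1 = F  p2 = F  p3 = F  p4 = T  p5 = F  p6 = F is a satisfying assignment.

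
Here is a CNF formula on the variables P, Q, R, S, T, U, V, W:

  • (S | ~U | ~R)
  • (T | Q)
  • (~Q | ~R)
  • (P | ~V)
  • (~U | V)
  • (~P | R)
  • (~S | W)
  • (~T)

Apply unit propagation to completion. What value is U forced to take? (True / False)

Unit clause (~T) sets T = False.
(Q | T): since T = False, the clause reduces to (Q). Q = True.
In (~R | ~Q), ~Q is now false; ~R must hold, so R = False.
(~P | R): since R = False, the clause reduces to (~P). P = False.
(~V | P): since P = False, the clause reduces to (~V). V = False.
In (~U | V), V is now false; ~U must hold, so U = False.

False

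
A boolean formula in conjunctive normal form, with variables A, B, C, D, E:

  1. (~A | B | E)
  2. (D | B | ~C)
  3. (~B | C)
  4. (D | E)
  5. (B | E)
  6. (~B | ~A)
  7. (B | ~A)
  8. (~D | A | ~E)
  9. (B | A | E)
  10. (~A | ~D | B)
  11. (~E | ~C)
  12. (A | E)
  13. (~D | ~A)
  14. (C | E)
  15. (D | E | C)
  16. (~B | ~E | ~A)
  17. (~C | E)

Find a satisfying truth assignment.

A = F, B = F, C = F, D = F, E = T

Try A = False.
  then E is forced to True.
  then D is forced to False.
  then C is forced to False.
  then B is forced to False.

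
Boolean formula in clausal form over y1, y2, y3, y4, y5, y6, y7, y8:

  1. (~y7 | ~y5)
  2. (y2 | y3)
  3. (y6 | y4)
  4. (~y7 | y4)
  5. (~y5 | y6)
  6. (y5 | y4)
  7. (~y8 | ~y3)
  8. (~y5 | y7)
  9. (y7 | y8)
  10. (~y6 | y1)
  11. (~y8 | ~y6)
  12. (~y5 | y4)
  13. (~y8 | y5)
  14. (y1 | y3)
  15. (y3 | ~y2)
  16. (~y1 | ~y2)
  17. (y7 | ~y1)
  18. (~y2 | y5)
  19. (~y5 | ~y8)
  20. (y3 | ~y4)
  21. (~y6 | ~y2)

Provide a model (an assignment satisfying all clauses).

y1=False  y2=False  y3=True  y4=True  y5=False  y6=False  y7=True  y8=False

Set y1 = False and propagate.
  then y6 is forced to False.
  then y4 is forced to True.
  then y5 is forced to False.
  then y8 is forced to False.
  then y7 is forced to True.
  then y3 is forced to True.
  then y2 is forced to False.
Check each clause:
  1. (~y5 | ~y7) — ~y5 is true.
  2. (y3 | y2) — y3 is true.
  3. (y6 | y4) — y4 is true.
  4. (y4 | ~y7) — y4 is true.
  5. (~y5 | y6) — ~y5 is true.
  6. (y4 | y5) — y4 is true.
  7. (~y8 | ~y3) — ~y8 is true.
  8. (y7 | ~y5) — ~y5 is true.
  9. (y7 | y8) — y7 is true.
  10. (y1 | ~y6) — ~y6 is true.
  11. (~y6 | ~y8) — ~y8 is true.
  12. (~y5 | y4) — ~y5 is true.
  13. (y5 | ~y8) — ~y8 is true.
  14. (y1 | y3) — y3 is true.
  15. (y3 | ~y2) — y3 is true.
  16. (~y2 | ~y1) — ~y2 is true.
  17. (~y1 | y7) — ~y1 is true.
  18. (y5 | ~y2) — ~y2 is true.
  19. (~y8 | ~y5) — ~y8 is true.
  20. (y3 | ~y4) — y3 is true.
  21. (~y2 | ~y6) — ~y6 is true.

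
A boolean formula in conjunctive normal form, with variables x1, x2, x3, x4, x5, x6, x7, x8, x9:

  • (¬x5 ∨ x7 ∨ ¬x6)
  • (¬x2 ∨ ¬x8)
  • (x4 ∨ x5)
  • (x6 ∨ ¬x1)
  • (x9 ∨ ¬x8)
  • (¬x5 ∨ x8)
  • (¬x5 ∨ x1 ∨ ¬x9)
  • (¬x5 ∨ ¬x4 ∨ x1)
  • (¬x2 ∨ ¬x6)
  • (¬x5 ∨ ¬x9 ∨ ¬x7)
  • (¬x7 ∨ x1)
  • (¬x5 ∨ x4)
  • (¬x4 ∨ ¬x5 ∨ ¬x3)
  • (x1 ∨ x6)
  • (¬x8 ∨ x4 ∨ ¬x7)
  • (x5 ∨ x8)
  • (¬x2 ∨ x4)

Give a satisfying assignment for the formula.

Pure literal: x2 appears only negated; assign x2 = False.
Pure literal: x3 appears only negated; assign x3 = False.
Set x1 = False and propagate.
  then x7 is forced to False.
  then x6 is forced to True.
  then x5 is forced to False.
  then x4 is forced to True.
  then x8 is forced to True.
  then x9 is forced to True.
Check each clause:
  1. (x7 ∨ ¬x6 ∨ ¬x5) — ¬x5 is true.
  2. (¬x2 ∨ ¬x8) — ¬x2 is true.
  3. (x4 ∨ x5) — x4 is true.
  4. (x6 ∨ ¬x1) — ¬x1 is true.
  5. (x9 ∨ ¬x8) — x9 is true.
  6. (x8 ∨ ¬x5) — x8 is true.
  7. (¬x5 ∨ ¬x9 ∨ x1) — ¬x5 is true.
  8. (x1 ∨ ¬x5 ∨ ¬x4) — ¬x5 is true.
  9. (¬x6 ∨ ¬x2) — ¬x2 is true.
  10. (¬x7 ∨ ¬x5 ∨ ¬x9) — ¬x7 is true.
  11. (x1 ∨ ¬x7) — ¬x7 is true.
  12. (x4 ∨ ¬x5) — ¬x5 is true.
  13. (¬x5 ∨ ¬x3 ∨ ¬x4) — ¬x5 is true.
  14. (x6 ∨ x1) — x6 is true.
  15. (x4 ∨ ¬x7 ∨ ¬x8) — ¬x7 is true.
  16. (x5 ∨ x8) — x8 is true.
  17. (¬x2 ∨ x4) — x4 is true.

x1=False, x2=False, x3=False, x4=True, x5=False, x6=True, x7=False, x8=True, x9=True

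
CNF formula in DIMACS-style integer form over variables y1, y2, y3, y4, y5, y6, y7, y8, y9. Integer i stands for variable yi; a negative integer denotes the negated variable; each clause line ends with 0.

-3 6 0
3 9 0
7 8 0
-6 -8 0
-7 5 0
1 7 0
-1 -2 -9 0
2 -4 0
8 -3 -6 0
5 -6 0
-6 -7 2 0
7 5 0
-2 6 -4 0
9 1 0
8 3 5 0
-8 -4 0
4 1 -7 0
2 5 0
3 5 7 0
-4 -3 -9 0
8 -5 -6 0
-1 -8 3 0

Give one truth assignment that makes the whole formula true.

Try y1 = True.
Branch on y2: take y2 = False.
  then y4 is forced to False.
  then y5 is forced to True.
The remaining clauses are satisfied by y3 = False, y6 = False, y7 = True, y8 = False, y9 = True.

y1=True  y2=False  y3=False  y4=False  y5=True  y6=False  y7=True  y8=False  y9=True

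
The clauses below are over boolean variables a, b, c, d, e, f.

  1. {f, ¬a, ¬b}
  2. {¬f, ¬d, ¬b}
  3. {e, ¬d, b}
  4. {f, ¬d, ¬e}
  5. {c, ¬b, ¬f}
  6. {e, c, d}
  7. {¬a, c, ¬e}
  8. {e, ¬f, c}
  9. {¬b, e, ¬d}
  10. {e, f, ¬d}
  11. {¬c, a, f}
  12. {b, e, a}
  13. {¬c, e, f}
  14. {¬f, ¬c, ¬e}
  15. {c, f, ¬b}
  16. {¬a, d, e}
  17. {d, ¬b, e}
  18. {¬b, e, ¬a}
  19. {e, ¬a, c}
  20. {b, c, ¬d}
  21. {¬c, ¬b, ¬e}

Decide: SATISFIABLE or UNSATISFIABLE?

SATISFIABLE

Set a = False and propagate.
Try b = False.
  then e is forced to True.
For the remaining variables, c = False, d = False, f = True works.
So a=F, b=F, c=F, d=F, e=T, f=T is a satisfying assignment.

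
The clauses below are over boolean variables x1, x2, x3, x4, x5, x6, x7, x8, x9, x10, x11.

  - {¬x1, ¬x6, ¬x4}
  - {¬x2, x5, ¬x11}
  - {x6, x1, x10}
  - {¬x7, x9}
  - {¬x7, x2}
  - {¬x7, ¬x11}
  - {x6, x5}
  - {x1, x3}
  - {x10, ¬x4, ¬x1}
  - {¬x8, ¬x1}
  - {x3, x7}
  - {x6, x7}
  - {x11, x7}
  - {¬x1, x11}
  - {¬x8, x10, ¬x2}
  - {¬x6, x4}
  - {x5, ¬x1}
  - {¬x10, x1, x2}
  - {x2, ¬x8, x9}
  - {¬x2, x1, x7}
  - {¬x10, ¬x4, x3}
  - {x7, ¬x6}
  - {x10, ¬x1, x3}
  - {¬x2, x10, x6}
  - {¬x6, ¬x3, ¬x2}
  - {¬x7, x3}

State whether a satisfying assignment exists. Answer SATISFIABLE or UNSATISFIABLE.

SATISFIABLE

x5 occurs only positively in the remaining clauses — set x5 = True.
Pure literal: x8 appears only negated; assign x8 = False.
Set x1 = False and propagate.
  then x3 is forced to True.
For the remaining variables, x2 = True, x4 = False, x6 = False, x7 = True, x9 = True, x10 = True, x11 = False works.
So x1=False, x2=True, x3=True, x4=False, x5=True, x6=False, x7=True, x8=False, x9=True, x10=True, x11=False is a satisfying assignment.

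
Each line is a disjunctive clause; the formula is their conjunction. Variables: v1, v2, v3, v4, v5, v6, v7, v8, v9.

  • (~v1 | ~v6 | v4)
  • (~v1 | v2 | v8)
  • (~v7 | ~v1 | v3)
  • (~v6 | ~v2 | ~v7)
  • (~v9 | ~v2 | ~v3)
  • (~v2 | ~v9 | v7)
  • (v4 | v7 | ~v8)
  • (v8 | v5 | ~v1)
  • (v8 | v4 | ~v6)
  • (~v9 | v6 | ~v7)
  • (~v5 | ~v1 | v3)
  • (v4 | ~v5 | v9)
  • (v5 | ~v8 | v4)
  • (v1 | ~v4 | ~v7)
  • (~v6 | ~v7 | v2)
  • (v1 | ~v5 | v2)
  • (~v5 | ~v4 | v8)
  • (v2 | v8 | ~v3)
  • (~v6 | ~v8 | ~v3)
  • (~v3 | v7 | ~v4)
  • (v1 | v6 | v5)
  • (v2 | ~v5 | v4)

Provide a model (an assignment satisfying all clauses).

v1 = F  v2 = F  v3 = F  v4 = T  v5 = F  v6 = T  v7 = F  v8 = T  v9 = F

Try v1 = False.
Try v2 = False.
  then v5 is forced to False.
  then v6 is forced to True.
  then v7 is forced to False.
Branch on v3: take v3 = False.
The remaining clauses are satisfied by v4 = True, v8 = True, v9 = False.
Check each clause:
  1. (v4 | ~v6 | ~v1) — v4 is true.
  2. (v2 | v8 | ~v1) — v8 is true.
  3. (v3 | ~v7 | ~v1) — ~v7 is true.
  4. (~v2 | ~v7 | ~v6) — ~v7 is true.
  5. (~v3 | ~v2 | ~v9) — ~v3 is true.
  6. (~v9 | v7 | ~v2) — ~v9 is true.
  7. (v4 | ~v8 | v7) — v4 is true.
  8. (~v1 | v8 | v5) — v8 is true.
  9. (v4 | v8 | ~v6) — v8 is true.
  10. (~v7 | v6 | ~v9) — ~v7 is true.
  11. (v3 | ~v5 | ~v1) — ~v5 is true.
  12. (v9 | v4 | ~v5) — ~v5 is true.
  13. (~v8 | v4 | v5) — v4 is true.
  14. (~v4 | v1 | ~v7) — ~v7 is true.
  15. (~v6 | v2 | ~v7) — ~v7 is true.
  16. (v1 | ~v5 | v2) — ~v5 is true.
  17. (v8 | ~v5 | ~v4) — v8 is true.
  18. (v8 | v2 | ~v3) — v8 is true.
  19. (~v3 | ~v8 | ~v6) — ~v3 is true.
  20. (v7 | ~v4 | ~v3) — ~v3 is true.
  21. (v5 | v1 | v6) — v6 is true.
  22. (v4 | v2 | ~v5) — ~v5 is true.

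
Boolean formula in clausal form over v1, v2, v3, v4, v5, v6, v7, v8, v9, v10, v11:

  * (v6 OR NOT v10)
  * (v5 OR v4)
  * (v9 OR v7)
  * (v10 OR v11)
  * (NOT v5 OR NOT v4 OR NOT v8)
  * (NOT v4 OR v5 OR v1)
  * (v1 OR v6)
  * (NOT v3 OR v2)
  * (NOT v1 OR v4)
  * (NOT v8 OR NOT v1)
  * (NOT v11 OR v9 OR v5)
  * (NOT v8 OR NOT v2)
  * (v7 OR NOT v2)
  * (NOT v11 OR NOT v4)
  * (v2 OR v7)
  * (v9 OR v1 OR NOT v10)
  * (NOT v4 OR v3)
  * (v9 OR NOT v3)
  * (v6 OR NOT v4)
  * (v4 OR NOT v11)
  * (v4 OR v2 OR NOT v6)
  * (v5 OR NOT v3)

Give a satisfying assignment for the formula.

v1 = F, v2 = T, v3 = F, v4 = F, v5 = T, v6 = T, v7 = T, v8 = F, v9 = T, v10 = T, v11 = F

Check each clause:
  1. (v6 OR NOT v10) — v6 is true.
  2. (v4 OR v5) — v5 is true.
  3. (v9 OR v7) — v9 is true.
  4. (v11 OR v10) — v10 is true.
  5. (NOT v8 OR NOT v5 OR NOT v4) — NOT v8 is true.
  6. (v5 OR NOT v4 OR v1) — NOT v4 is true.
  7. (v6 OR v1) — v6 is true.
  8. (NOT v3 OR v2) — v2 is true.
  9. (NOT v1 OR v4) — NOT v1 is true.
  10. (NOT v1 OR NOT v8) — NOT v8 is true.
  11. (NOT v11 OR v5 OR v9) — v9 is true.
  12. (NOT v2 OR NOT v8) — NOT v8 is true.
  13. (NOT v2 OR v7) — v7 is true.
  14. (NOT v11 OR NOT v4) — NOT v4 is true.
  15. (v2 OR v7) — v2 is true.
  16. (v9 OR v1 OR NOT v10) — v9 is true.
  17. (v3 OR NOT v4) — NOT v4 is true.
  18. (NOT v3 OR v9) — v9 is true.
  19. (v6 OR NOT v4) — NOT v4 is true.
  20. (NOT v11 OR v4) — NOT v11 is true.
  21. (v4 OR NOT v6 OR v2) — v2 is true.
  22. (v5 OR NOT v3) — NOT v3 is true.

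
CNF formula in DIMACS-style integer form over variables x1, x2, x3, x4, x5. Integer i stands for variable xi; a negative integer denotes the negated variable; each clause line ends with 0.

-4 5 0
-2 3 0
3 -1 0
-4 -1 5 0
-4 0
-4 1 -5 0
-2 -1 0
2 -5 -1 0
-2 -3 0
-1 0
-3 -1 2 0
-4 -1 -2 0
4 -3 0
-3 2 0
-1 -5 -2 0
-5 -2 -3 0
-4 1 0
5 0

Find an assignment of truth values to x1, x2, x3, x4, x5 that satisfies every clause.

x1=False, x2=False, x3=False, x4=False, x5=True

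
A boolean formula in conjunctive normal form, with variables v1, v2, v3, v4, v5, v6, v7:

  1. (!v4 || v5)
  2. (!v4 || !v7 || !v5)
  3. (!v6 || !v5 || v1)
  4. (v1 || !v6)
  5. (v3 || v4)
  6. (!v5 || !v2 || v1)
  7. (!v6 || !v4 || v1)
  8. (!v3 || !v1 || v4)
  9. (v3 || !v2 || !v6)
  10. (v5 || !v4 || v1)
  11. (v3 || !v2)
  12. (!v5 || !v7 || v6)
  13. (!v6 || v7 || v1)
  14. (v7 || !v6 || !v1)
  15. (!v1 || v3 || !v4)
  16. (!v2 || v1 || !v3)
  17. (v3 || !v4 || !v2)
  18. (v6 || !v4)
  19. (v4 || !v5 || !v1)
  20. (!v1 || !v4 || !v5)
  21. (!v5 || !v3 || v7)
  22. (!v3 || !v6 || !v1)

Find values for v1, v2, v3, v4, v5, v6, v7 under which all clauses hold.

v1 = F, v2 = F, v3 = T, v4 = F, v5 = F, v6 = F, v7 = F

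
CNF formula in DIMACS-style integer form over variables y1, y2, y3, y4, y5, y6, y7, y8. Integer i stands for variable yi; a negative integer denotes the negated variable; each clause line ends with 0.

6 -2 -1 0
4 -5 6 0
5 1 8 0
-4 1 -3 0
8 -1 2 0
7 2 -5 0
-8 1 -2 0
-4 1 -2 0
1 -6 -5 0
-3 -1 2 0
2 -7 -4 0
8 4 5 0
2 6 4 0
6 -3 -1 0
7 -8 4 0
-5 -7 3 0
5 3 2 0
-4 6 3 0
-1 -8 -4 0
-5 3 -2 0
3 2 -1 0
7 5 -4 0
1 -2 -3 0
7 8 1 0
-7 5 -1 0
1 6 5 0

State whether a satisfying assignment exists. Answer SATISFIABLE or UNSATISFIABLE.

SATISFIABLE

Branch on y1: take y1 = True.
Branch on y2: take y2 = True.
  then y6 is forced to True.
For the remaining variables, y3 = True, y4 = True, y5 = True, y7 = True, y8 = False works.
So y1=True, y2=True, y3=True, y4=True, y5=True, y6=True, y7=True, y8=False is a satisfying assignment.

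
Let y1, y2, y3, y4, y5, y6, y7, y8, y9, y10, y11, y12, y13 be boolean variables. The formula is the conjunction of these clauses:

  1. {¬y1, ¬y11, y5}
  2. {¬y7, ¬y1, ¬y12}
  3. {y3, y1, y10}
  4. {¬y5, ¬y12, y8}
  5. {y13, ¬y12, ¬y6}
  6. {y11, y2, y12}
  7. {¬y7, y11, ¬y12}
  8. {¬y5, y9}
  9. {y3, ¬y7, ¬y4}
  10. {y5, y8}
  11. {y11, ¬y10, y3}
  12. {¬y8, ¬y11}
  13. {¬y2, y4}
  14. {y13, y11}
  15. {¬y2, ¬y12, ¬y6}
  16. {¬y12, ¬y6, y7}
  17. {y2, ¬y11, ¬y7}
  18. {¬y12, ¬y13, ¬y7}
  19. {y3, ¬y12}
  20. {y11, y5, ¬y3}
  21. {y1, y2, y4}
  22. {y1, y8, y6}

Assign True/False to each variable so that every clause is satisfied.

y1=T  y2=F  y3=T  y4=F  y5=T  y6=T  y7=F  y8=F  y9=T  y10=T  y11=T  y12=F  y13=T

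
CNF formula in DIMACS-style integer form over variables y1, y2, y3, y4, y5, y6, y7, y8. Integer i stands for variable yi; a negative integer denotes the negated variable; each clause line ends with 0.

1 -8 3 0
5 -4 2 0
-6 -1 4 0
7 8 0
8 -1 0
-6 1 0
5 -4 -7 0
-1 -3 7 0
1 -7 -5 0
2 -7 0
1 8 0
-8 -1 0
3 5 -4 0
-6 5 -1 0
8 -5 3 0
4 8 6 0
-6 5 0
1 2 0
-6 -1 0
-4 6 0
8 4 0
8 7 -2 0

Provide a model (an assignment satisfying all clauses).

y1=F, y2=T, y3=T, y4=F, y5=F, y6=F, y7=F, y8=T

Check each clause:
  1. (~y8 \/ y1 \/ y3) — y3 is true.
  2. (y5 \/ ~y4 \/ y2) — y2 is true.
  3. (~y6 \/ ~y1 \/ y4) — ~y6 is true.
  4. (y8 \/ y7) — y8 is true.
  5. (y8 \/ ~y1) — y8 is true.
  6. (y1 \/ ~y6) — ~y6 is true.
  7. (~y4 \/ ~y7 \/ y5) — ~y7 is true.
  8. (~y3 \/ y7 \/ ~y1) — ~y1 is true.
  9. (~y5 \/ y1 \/ ~y7) — ~y5 is true.
  10. (~y7 \/ y2) — ~y7 is true.
  11. (y1 \/ y8) — y8 is true.
  12. (~y1 \/ ~y8) — ~y1 is true.
  13. (~y4 \/ y3 \/ y5) — y3 is true.
  14. (~y6 \/ ~y1 \/ y5) — ~y6 is true.
  15. (y3 \/ ~y5 \/ y8) — y8 is true.
  16. (y4 \/ y6 \/ y8) — y8 is true.
  17. (y5 \/ ~y6) — ~y6 is true.
  18. (y1 \/ y2) — y2 is true.
  19. (~y6 \/ ~y1) — ~y6 is true.
  20. (y6 \/ ~y4) — ~y4 is true.
  21. (y4 \/ y8) — y8 is true.
  22. (y7 \/ y8 \/ ~y2) — y8 is true.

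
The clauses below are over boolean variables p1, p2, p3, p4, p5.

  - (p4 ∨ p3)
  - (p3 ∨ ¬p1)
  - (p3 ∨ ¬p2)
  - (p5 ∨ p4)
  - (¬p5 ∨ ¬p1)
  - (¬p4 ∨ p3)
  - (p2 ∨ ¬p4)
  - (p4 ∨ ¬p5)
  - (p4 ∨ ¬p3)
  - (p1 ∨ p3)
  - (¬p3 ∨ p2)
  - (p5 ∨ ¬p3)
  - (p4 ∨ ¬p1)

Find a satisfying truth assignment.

p1=False  p2=True  p3=True  p4=True  p5=True

Branch on p1: take p1 = False.
  then p3 is forced to True.
  then p4 is forced to True.
  then p2 is forced to True.
  then p5 is forced to True.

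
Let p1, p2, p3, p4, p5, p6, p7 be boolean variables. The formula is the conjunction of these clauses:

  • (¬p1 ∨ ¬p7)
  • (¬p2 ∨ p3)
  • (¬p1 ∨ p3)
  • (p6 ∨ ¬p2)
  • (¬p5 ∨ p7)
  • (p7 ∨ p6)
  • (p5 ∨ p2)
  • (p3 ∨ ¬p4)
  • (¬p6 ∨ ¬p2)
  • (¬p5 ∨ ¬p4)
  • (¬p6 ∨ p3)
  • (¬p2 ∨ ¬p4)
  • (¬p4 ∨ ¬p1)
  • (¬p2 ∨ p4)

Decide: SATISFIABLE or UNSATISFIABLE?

p1 occurs only negated in the remaining clauses — set p1 = False.
p3 occurs only positively in the remaining clauses — set p3 = True.
Set p2 = False and propagate.
  then p5 is forced to True.
  then p7 is forced to True.
  then p4 is forced to False.
p6 is now unconstrained; take p6 = False.
So p1=F  p2=F  p3=T  p4=F  p5=T  p6=F  p7=T is a satisfying assignment.

SATISFIABLE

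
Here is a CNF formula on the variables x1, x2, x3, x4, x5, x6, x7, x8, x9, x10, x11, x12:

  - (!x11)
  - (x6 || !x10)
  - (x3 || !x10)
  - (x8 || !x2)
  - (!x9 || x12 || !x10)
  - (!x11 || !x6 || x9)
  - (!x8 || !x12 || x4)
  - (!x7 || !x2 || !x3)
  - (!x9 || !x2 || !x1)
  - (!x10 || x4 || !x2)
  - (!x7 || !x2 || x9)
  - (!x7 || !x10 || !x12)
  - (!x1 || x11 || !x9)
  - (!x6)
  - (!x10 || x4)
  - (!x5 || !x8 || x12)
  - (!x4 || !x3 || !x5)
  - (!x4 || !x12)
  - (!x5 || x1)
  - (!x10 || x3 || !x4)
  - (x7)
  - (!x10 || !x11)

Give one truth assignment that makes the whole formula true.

Unit propagation: (!x11) forces x11 = False.
(!x6) is a unit clause, so x6 = False.
The clause (!x10) is unit: x10 must be False.
Unit propagation: (x7) forces x7 = True.
Pure literal: x2 appears only negated; assign x2 = False.
x5 occurs only negated in the remaining clauses — set x5 = False.
Branch on x1: take x1 = True.
  then x9 is forced to False.
The remaining clauses are satisfied by x3 = True, x4 = False, x8 = True, x12 = False.

x1=True, x2=False, x3=True, x4=False, x5=False, x6=False, x7=True, x8=True, x9=False, x10=False, x11=False, x12=False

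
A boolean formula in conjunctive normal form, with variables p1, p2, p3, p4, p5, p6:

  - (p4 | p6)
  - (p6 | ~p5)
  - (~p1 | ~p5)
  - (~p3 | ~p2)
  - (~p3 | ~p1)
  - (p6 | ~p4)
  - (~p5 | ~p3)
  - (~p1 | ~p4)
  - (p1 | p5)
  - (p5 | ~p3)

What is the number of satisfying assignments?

6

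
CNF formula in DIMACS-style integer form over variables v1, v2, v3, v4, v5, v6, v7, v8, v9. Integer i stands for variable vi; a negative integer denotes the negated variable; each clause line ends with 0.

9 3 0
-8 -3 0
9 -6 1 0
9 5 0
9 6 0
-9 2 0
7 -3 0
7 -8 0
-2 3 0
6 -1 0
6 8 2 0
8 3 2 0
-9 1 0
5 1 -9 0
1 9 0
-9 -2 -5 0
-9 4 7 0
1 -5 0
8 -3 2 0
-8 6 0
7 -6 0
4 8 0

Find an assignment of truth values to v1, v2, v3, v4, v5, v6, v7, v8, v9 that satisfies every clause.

v1 = T, v2 = T, v3 = T, v4 = T, v5 = F, v6 = T, v7 = T, v8 = F, v9 = T

Check each clause:
  1. (v3 || v9) — v9 is true.
  2. (!v3 || !v8) — !v8 is true.
  3. (!v6 || v9 || v1) — v1 is true.
  4. (v9 || v5) — v9 is true.
  5. (v9 || v6) — v9 is true.
  6. (!v9 || v2) — v2 is true.
  7. (v7 || !v3) — v7 is true.
  8. (!v8 || v7) — !v8 is true.
  9. (v3 || !v2) — v3 is true.
  10. (!v1 || v6) — v6 is true.
  11. (v8 || v2 || v6) — v2 is true.
  12. (v2 || v3 || v8) — v2 is true.
  13. (!v9 || v1) — v1 is true.
  14. (v1 || v5 || !v9) — v1 is true.
  15. (v9 || v1) — v9 is true.
  16. (!v2 || !v9 || !v5) — !v5 is true.
  17. (v7 || !v9 || v4) — v4 is true.
  18. (v1 || !v5) — v1 is true.
  19. (v2 || !v3 || v8) — v2 is true.
  20. (!v8 || v6) — !v8 is true.
  21. (!v6 || v7) — v7 is true.
  22. (v4 || v8) — v4 is true.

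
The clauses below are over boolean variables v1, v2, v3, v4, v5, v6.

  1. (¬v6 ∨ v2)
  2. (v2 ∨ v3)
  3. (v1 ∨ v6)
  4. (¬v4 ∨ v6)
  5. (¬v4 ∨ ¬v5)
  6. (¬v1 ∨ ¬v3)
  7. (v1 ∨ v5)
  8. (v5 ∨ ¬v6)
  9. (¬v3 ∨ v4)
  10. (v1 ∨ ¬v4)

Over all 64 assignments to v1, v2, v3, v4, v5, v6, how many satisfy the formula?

4

Satisfying assignments:
  v1=F v2=T v3=F v4=F v5=T v6=T
  v1=T v2=T v3=F v4=F v5=F v6=F
  v1=T v2=T v3=F v4=F v5=T v6=F
  v1=T v2=T v3=F v4=F v5=T v6=T
Count: 4.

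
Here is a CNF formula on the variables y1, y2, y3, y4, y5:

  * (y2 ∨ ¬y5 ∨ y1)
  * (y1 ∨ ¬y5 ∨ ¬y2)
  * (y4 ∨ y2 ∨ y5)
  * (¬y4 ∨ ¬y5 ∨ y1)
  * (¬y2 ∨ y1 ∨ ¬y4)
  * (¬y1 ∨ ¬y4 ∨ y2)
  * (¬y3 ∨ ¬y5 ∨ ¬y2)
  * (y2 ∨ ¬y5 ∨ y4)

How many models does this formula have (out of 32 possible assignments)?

10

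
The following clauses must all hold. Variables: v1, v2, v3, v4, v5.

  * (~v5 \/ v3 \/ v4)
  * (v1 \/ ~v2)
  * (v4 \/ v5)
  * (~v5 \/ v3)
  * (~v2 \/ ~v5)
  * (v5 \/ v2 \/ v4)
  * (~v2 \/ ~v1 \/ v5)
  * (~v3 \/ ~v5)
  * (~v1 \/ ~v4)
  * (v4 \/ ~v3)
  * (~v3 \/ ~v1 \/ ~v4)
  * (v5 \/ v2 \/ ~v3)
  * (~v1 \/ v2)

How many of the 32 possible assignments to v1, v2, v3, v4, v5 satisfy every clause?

The models are:
  v1=0 v2=0 v3=0 v4=1 v5=0
That's 1 in total.

1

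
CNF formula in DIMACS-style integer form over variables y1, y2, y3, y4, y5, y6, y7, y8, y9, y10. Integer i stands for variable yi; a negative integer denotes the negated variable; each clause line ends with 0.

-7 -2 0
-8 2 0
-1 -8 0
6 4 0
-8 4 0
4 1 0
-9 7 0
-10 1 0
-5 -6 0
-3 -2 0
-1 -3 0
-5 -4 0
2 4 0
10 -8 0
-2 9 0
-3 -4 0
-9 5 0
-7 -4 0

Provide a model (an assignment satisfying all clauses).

Pure literal: y3 appears only negated; assign y3 = False.
Pure literal: y8 appears only negated; assign y8 = False.
Try y1 = False.
  then y4 is forced to True.
  then y10 is forced to False.
  then y5 is forced to False.
  then y9 is forced to False.
  then y2 is forced to False.
  then y7 is forced to False.
y6 is now unconstrained; take y6 = False.

y1=False, y2=False, y3=False, y4=True, y5=False, y6=False, y7=False, y8=False, y9=False, y10=False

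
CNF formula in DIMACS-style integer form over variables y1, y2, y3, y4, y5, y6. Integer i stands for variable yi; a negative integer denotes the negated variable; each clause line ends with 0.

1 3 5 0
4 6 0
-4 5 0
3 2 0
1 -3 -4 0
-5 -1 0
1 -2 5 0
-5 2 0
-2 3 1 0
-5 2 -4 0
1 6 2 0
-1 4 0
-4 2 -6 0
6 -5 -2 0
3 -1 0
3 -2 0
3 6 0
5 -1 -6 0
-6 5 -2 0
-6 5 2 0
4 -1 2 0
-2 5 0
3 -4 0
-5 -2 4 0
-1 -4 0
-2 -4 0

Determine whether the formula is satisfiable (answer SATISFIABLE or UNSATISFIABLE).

y2 = True:
  propagation gives y3=True, y5=True, y1=False, y4=False; an empty clause results — contradiction.
y2 = False:
  propagation gives y3=True, y5=False, y4=False, y6=True; an empty clause results — contradiction.
Every branch closes, so no satisfying assignment exists.

UNSATISFIABLE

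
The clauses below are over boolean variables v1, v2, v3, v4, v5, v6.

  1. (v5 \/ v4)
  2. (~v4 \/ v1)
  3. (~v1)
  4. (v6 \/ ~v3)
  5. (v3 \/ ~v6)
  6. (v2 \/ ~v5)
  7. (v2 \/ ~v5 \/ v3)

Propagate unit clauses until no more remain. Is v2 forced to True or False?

Unit clause (~v1) sets v1 = False.
In (v1 \/ ~v4), v1 is now false; ~v4 must hold, so v4 = False.
From (v4 \/ v5) and v4 = False: v5 = True.
(v2 \/ ~v5) with v5 = True leaves only v2, so v2 = True.

True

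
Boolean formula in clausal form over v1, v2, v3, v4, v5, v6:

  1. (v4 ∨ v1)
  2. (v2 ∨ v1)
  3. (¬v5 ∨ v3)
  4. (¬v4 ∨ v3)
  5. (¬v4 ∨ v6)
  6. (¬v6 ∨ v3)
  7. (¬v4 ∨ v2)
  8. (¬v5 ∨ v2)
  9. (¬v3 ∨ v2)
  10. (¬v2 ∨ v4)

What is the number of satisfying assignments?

5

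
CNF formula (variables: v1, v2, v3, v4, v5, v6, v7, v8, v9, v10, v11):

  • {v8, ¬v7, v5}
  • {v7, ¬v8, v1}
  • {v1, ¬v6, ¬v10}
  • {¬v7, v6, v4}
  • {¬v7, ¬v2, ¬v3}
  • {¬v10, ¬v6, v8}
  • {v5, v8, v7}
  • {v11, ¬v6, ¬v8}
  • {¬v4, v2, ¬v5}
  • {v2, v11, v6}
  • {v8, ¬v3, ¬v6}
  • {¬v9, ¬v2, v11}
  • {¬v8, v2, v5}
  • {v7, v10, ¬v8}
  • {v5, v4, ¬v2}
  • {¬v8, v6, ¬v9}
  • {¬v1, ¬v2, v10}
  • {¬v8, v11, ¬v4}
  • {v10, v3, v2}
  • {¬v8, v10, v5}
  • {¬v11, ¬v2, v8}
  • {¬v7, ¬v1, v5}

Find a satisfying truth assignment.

v1 = 0, v2 = 1, v3 = 1, v4 = 1, v5 = 1, v6 = 0, v7 = 0, v8 = 0, v9 = 0, v10 = 1, v11 = 0

Check each clause:
  1. {v8, v5, ¬v7} — ¬v7 is true.
  2. {v1, v7, ¬v8} — ¬v8 is true.
  3. {v1, ¬v10, ¬v6} — ¬v6 is true.
  4. {v6, ¬v7, v4} — ¬v7 is true.
  5. {¬v7, ¬v3, ¬v2} — ¬v7 is true.
  6. {¬v10, v8, ¬v6} — ¬v6 is true.
  7. {v5, v8, v7} — v5 is true.
  8. {v11, ¬v8, ¬v6} — ¬v8 is true.
  9. {v2, ¬v4, ¬v5} — v2 is true.
  10. {v11, v6, v2} — v2 is true.
  11. {¬v6, ¬v3, v8} — ¬v6 is true.
  12. {¬v2, v11, ¬v9} — ¬v9 is true.
  13. {v5, v2, ¬v8} — ¬v8 is true.
  14. {v10, v7, ¬v8} — ¬v8 is true.
  15. {v4, ¬v2, v5} — v4 is true.
  16. {¬v9, v6, ¬v8} — ¬v8 is true.
  17. {v10, ¬v1, ¬v2} — v10 is true.
  18. {¬v8, v11, ¬v4} — ¬v8 is true.
  19. {v10, v3, v2} — v2 is true.
  20. {v5, v10, ¬v8} — ¬v8 is true.
  21. {¬v11, v8, ¬v2} — ¬v11 is true.
  22. {¬v1, v5, ¬v7} — ¬v7 is true.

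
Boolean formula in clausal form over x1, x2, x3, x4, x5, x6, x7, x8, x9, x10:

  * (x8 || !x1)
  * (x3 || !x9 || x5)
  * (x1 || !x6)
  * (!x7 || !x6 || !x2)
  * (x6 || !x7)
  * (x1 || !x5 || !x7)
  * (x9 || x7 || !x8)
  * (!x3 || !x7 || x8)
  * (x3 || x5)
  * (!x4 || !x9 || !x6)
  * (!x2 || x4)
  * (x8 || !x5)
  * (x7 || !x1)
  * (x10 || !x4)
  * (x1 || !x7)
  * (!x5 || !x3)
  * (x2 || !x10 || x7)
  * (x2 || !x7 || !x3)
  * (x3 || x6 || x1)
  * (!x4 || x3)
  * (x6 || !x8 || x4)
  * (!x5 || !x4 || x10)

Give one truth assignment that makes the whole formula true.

x1=0  x2=0  x3=1  x4=0  x5=0  x6=0  x7=0  x8=0  x9=0  x10=0

Check each clause:
  1. (x8 || !x1) — !x1 is true.
  2. (x3 || !x9 || x5) — x3 is true.
  3. (x1 || !x6) — !x6 is true.
  4. (!x6 || !x2 || !x7) — !x7 is true.
  5. (!x7 || x6) — !x7 is true.
  6. (x1 || !x5 || !x7) — !x5 is true.
  7. (x7 || x9 || !x8) — !x8 is true.
  8. (!x7 || !x3 || x8) — !x7 is true.
  9. (x5 || x3) — x3 is true.
  10. (!x6 || !x4 || !x9) — !x6 is true.
  11. (x4 || !x2) — !x2 is true.
  12. (x8 || !x5) — !x5 is true.
  13. (x7 || !x1) — !x1 is true.
  14. (x10 || !x4) — !x4 is true.
  15. (!x7 || x1) — !x7 is true.
  16. (!x3 || !x5) — !x5 is true.
  17. (!x10 || x2 || x7) — !x10 is true.
  18. (!x3 || x2 || !x7) — !x7 is true.
  19. (x6 || x3 || x1) — x3 is true.
  20. (x3 || !x4) — x3 is true.
  21. (x6 || x4 || !x8) — !x8 is true.
  22. (!x5 || !x4 || x10) — !x5 is true.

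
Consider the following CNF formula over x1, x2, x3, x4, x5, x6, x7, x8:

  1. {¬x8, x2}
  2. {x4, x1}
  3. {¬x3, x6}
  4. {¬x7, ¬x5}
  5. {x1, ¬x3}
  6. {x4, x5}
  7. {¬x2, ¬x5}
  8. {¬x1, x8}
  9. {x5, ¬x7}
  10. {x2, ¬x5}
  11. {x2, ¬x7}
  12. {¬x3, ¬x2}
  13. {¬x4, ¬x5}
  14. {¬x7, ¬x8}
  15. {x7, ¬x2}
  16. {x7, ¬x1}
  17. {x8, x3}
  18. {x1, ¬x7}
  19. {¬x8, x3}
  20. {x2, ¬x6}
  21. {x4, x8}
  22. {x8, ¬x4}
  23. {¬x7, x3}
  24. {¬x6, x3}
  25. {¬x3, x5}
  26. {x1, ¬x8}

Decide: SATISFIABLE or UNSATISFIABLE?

UNSATISFIABLE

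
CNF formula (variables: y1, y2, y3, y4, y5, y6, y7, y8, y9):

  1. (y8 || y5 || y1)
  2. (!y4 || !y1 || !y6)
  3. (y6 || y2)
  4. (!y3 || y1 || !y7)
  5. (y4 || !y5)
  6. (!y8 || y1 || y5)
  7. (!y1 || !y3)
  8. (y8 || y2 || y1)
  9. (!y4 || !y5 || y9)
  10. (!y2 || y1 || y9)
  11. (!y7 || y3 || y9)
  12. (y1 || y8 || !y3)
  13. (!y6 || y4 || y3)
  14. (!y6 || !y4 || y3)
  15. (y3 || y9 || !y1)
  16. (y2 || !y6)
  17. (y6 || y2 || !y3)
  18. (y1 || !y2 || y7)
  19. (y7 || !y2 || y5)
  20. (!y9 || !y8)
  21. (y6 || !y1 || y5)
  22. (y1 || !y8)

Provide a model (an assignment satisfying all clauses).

y1=1, y2=1, y3=0, y4=1, y5=1, y6=0, y7=0, y8=0, y9=1

Check each clause:
  1. (y1 || y5 || y8) — y1 is true.
  2. (!y4 || !y6 || !y1) — !y6 is true.
  3. (y6 || y2) — y2 is true.
  4. (y1 || !y7 || !y3) — !y7 is true.
  5. (y4 || !y5) — y4 is true.
  6. (!y8 || y5 || y1) — !y8 is true.
  7. (!y1 || !y3) — !y3 is true.
  8. (y8 || y2 || y1) — y1 is true.
  9. (!y5 || y9 || !y4) — y9 is true.
  10. (y9 || y1 || !y2) — y9 is true.
  11. (y3 || y9 || !y7) — y9 is true.
  12. (!y3 || y8 || y1) — y1 is true.
  13. (!y6 || y3 || y4) — !y6 is true.
  14. (!y4 || y3 || !y6) — !y6 is true.
  15. (y9 || !y1 || y3) — y9 is true.
  16. (y2 || !y6) — !y6 is true.
  17. (!y3 || y6 || y2) — y2 is true.
  18. (!y2 || y1 || y7) — y1 is true.
  19. (y7 || !y2 || y5) — y5 is true.
  20. (!y9 || !y8) — !y8 is true.
  21. (y6 || y5 || !y1) — y5 is true.
  22. (y1 || !y8) — !y8 is true.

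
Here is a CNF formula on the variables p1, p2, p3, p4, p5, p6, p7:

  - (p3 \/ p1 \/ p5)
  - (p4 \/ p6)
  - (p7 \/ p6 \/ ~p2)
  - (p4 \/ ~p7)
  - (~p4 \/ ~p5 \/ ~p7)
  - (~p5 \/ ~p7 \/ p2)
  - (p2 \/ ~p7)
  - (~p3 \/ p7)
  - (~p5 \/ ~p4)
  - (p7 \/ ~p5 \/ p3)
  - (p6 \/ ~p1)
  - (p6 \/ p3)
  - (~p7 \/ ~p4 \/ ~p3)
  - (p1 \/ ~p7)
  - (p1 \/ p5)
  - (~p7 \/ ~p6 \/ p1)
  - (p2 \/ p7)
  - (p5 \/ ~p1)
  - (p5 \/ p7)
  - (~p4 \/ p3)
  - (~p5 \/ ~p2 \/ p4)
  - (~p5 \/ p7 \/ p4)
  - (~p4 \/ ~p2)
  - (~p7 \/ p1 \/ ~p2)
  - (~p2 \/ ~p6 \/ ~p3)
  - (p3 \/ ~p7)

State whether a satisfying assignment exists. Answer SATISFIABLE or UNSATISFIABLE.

p7 = True:
  propagation gives p4=True, p5=False, p2=True; an empty clause results — contradiction.
p7 = False:
  propagation gives p3=False, p5=False; an empty clause results — contradiction.
Every branch closes, so no satisfying assignment exists.

UNSATISFIABLE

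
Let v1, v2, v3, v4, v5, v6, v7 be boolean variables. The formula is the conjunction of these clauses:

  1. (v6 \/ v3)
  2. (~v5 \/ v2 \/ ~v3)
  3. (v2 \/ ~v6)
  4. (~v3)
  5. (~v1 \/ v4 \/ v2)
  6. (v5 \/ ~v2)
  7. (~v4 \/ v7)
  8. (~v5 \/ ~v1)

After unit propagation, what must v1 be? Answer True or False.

Unit clause (~v3) sets v3 = False.
(v6 \/ v3) with v3 = False leaves only v6, so v6 = True.
(v2 \/ ~v6): since v6 = True, the clause reduces to (v2). v2 = True.
From (v5 \/ ~v2) and v2 = True: v5 = True.
In (~v5 \/ ~v1), ~v5 is now false; ~v1 must hold, so v1 = False.

False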